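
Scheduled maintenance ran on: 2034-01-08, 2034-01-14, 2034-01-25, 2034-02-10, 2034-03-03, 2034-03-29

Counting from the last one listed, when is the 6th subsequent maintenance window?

Intervals are 6, 11, 16, 21, 26 days — an arithmetic progression with common difference 5.
Next gap: 31 days. 2034-03-29 + 31 days = 2034-04-29.
Next gap: 36 days. 2034-04-29 + 36 days = 2034-06-04.
Next gap: 41 days. 2034-06-04 + 41 days = 2034-07-15.
Next gap: 46 days. 2034-07-15 + 46 days = 2034-08-30.
Next gap: 51 days. 2034-08-30 + 51 days = 2034-10-20.
Next gap: 56 days. 2034-10-20 + 56 days = 2034-12-15.

2034-12-15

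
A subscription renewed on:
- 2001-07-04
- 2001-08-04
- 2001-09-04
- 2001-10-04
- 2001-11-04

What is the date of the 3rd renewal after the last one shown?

Each date is the 4th; the gaps (31, 31, 30, 31) track the month lengths.
The rule is the 4th of each month.
Next: December 2001 → 2001-12-04.
January 2002: 2002-01-04.
Next: February 2002 → 2002-02-04.

2002-02-04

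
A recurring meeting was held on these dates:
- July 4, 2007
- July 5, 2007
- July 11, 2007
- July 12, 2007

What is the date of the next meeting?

July 18, 2007

Every event lands on a Wednesday or Thursday (gaps cycle 1, 6, 1).
So the schedule is: every Wednesday and Thursday.
Next Wednesday: July 18, 2007.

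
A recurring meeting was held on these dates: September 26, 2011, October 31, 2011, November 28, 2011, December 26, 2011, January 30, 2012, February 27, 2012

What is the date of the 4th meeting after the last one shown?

June 25, 2012

These are Mondays with 35, 28, 28, 35, 28-day gaps.
Each is the final Monday of its month — October 31, 2011 is past the 28th, so '4th Monday' doesn't fit.
Last Monday of March 2012: March 26, 2012.
Last Monday of April 2012: April 30, 2012.
Last Monday of May 2012: May 28, 2012.
June 2012 ends with Monday June 25, 2012.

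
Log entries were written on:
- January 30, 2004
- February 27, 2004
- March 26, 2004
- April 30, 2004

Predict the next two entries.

All Fridays; the gaps (28, 28, 35) vary with month length.
This is the last Friday of each month.
May 2004 ends with Friday May 28, 2004.
June 2004 ends with Friday June 25, 2004.

May 28, 2004; June 25, 2004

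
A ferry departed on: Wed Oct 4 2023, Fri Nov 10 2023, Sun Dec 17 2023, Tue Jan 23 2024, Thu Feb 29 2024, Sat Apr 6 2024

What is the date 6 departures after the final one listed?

The spacing is 37, 37, 37, 37, 37 days — always 37 days.
Sat Apr 6 2024 + 37 days = Mon May 13 2024.
Mon May 13 2024 + 37 days = Wed Jun 19 2024.
Wed Jun 19 2024 + 37 days = Fri Jul 26 2024.
Fri Jul 26 2024 + 37 days = Sun Sep 1 2024.
Sun Sep 1 2024 + 37 days = Tue Oct 8 2024.
Tue Oct 8 2024 + 37 days = Thu Nov 14 2024.

Thu Nov 14 2024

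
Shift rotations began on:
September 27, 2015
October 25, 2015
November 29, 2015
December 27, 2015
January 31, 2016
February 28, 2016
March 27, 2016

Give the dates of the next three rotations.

These are Sundays with 28, 35, 28, 35, 28, 28-day gaps.
Each is the final Sunday of its month — November 29, 2015 is past the 28th, so '4th Sunday' doesn't fit.
Last Sunday of April 2016: April 24, 2016.
May 2016 ends with Sunday May 29, 2016.
June 2016 ends with Sunday June 26, 2016.

April 24, 2016; May 29, 2016; June 26, 2016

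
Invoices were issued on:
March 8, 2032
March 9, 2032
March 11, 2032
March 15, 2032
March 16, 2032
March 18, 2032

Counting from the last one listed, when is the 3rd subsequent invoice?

March 25, 2032

Gaps: 1, 2, 4, 1, 2 days — not constant, but cyclic with period 3.
The events fall on every Monday, Tuesday and Thursday.
Next Monday: March 22, 2032.
The following Tuesday is March 23, 2032.
The following Thursday is March 25, 2032.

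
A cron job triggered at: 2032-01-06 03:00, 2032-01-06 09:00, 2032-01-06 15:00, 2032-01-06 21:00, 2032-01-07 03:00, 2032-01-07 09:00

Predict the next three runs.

Spacing: 6, 6, 6, 6, 6 h — constant 6 h.
2032-01-07 09:00 + 6 h = 2032-01-07 15:00.
2032-01-07 15:00 + 6 h = 2032-01-07 21:00.
2032-01-07 21:00 + 6 h = 2032-01-08 03:00.

2032-01-07 15:00, 2032-01-07 21:00, 2032-01-08 03:00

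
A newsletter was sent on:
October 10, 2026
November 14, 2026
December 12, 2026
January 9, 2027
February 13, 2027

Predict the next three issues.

March 13, 2027; April 10, 2027; May 8, 2027

These are Saturdays at 28- or 35-day spacing (35, 28, 28, 35).
The pattern: 2nd Saturday of the month.
March 2027 — 2nd Saturday is March 13, 2027.
2nd Saturday of April 2027: April 10, 2027.
May 2027 — 2nd Saturday is May 8, 2027.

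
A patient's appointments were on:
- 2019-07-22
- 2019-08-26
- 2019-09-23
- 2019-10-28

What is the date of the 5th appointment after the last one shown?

All dates are Mondays, 35, 28, 35 days apart.
Specifically, the 4th Monday of each month.
November 2019 — 4th Monday is 2019-11-25.
4th Monday of December 2019: 2019-12-23.
4th Monday of January 2020: 2020-01-27.
4th Monday of February 2020: 2020-02-24.
4th Monday of March 2020: 2020-03-23.

2020-03-23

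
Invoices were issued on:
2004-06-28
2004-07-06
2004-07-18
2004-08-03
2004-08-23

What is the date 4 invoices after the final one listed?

Gaps: 8, 12, 16, 20 days — each gap is 4 larger than the previous one.
Next gap: 24 days. 2004-08-23 + 24 days = 2004-09-16.
Next gap: 28 days. 2004-09-16 + 28 days = 2004-10-14.
Next gap: 32 days. 2004-10-14 + 32 days = 2004-11-15.
Next gap: 36 days. 2004-11-15 + 36 days = 2004-12-21.

2004-12-21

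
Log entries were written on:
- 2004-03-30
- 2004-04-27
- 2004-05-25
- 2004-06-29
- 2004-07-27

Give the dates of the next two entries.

2004-08-31, 2004-09-28

All Tuesdays; the gaps (28, 28, 35, 28) vary with month length.
This is the last Tuesday of each month.
Last Tuesday of August 2004: 2004-08-31.
September 2004 ends with Tuesday 2004-09-28.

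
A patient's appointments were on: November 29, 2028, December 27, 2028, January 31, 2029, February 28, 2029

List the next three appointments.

March 28, 2029; April 25, 2029; May 30, 2029

Every date is a Wednesday; gaps 28, 35, 28 days.
Each is the last Wednesday of its month (at least one falls on the 29th or later, ruling out '4th Wednesday').
March 2029 ends with Wednesday March 28, 2029.
Last Wednesday of April 2029: April 25, 2029.
May 2029 ends with Wednesday May 30, 2029.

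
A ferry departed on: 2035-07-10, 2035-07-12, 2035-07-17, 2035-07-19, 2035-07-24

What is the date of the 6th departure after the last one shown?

2035-08-14

Every event lands on a Tuesday or Thursday (gaps cycle 2, 5, 2, 5).
So the schedule is: every Tuesday and Thursday.
Next Thursday: 2035-07-26.
The following Tuesday is 2035-07-31.
The following Thursday is 2035-08-02.
The following Tuesday is 2035-08-07.
The following Thursday is 2035-08-09.
Next Tuesday: 2035-08-14.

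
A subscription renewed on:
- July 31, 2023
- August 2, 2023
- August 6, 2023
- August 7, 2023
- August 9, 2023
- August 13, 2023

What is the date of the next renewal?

August 14, 2023

Gaps: 2, 4, 1, 2, 4 days — not constant, but cyclic with period 3.
The events fall on every Monday, Wednesday and Sunday.
The following Monday is August 14, 2023.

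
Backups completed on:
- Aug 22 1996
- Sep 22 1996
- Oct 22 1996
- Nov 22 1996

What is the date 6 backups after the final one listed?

May 22 1997

The day-of-month is always 22 (31, 30, 31 days between events).
So this recurs on the 22nd of each month.
December 1996: Dec 22 1996.
January 1997: Jan 22 1997.
Next: February 1997 → Feb 22 1997.
Next: March 1997 → Mar 22 1997.
April 1997: Apr 22 1997.
May 1997: May 22 1997.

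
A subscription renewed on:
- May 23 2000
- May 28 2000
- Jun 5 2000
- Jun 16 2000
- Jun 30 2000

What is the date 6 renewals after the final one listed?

Nov 24 2000

The spacing grows by 3 each time: 5, 8, 11, 14 days.
Next gap: 17 days. Jun 30 2000 + 17 days = Jul 17 2000.
Next gap: 20 days. Jul 17 2000 + 20 days = Aug 6 2000.
Next gap: 23 days. Aug 6 2000 + 23 days = Aug 29 2000.
Next gap: 26 days. Aug 29 2000 + 26 days = Sep 24 2000.
Next gap: 29 days. Sep 24 2000 + 29 days = Oct 23 2000.
Next gap: 32 days. Oct 23 2000 + 32 days = Nov 24 2000.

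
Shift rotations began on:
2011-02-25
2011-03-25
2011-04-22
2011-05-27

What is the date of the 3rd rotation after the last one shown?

2011-08-26

Gaps: 28, 28, 35 days — a mix of 28 and 35. Every date is a Friday.
Each is the 4th Friday of its month.
June 2011 — 4th Friday is 2011-06-24.
4th Friday of July 2011: 2011-07-22.
4th Friday of August 2011: 2011-08-26.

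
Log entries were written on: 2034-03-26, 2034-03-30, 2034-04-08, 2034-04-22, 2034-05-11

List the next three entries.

2034-06-04, 2034-07-03, 2034-08-06

Intervals are 4, 9, 14, 19 days — an arithmetic progression with common difference 5.
Next gap: 24 days. 2034-05-11 + 24 days = 2034-06-04.
Next gap: 29 days. 2034-06-04 + 29 days = 2034-07-03.
Next gap: 34 days. 2034-07-03 + 34 days = 2034-08-06.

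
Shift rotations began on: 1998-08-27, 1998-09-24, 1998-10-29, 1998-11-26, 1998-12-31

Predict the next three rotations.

1999-01-28, 1999-02-25, 1999-03-25

These are Thursdays with 28, 35, 28, 35-day gaps.
Each is the final Thursday of its month — 1998-10-29 is past the 28th, so '4th Thursday' doesn't fit.
Last Thursday of January 1999: 1999-01-28.
Last Thursday of February 1999: 1999-02-25.
March 1999 ends with Thursday 1999-03-25.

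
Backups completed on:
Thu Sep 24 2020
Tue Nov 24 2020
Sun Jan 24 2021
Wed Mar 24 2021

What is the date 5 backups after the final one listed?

Mon Jan 24 2022

Gaps: 61, 61, 59 days — not constant. Every event is on the 24th of the month.
Pattern: the 24th of every 2 months.
May 2021: Mon May 24 2021.
Next: July 2021 → Sat Jul 24 2021.
Next: September 2021 → Fri Sep 24 2021.
Next: November 2021 → Wed Nov 24 2021.
Next: January 2022 → Mon Jan 24 2022.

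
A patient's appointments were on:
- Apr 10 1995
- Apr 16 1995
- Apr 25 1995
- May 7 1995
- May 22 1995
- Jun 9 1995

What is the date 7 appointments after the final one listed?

Gaps: 6, 9, 12, 15, 18 days — each gap is 3 larger than the previous one.
Next gap: 21 days. Jun 9 1995 + 21 days = Jun 30 1995.
Next gap: 24 days. Jun 30 1995 + 24 days = Jul 24 1995.
Next gap: 27 days. Jul 24 1995 + 27 days = Aug 20 1995.
Next gap: 30 days. Aug 20 1995 + 30 days = Sep 19 1995.
Next gap: 33 days. Sep 19 1995 + 33 days = Oct 22 1995.
Next gap: 36 days. Oct 22 1995 + 36 days = Nov 27 1995.
Next gap: 39 days. Nov 27 1995 + 39 days = Jan 5 1996.

Jan 5 1996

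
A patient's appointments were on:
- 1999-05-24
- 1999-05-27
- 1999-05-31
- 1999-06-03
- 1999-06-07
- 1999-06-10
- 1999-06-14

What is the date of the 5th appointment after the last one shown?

1999-07-01

Gaps: 3, 4, 3, 4, 3, 4 days — not constant, but cyclic with period 2.
The events fall on every Monday and Thursday.
Next Thursday: 1999-06-17.
The following Monday is 1999-06-21.
The following Thursday is 1999-06-24.
Next Monday: 1999-06-28.
Next Thursday: 1999-07-01.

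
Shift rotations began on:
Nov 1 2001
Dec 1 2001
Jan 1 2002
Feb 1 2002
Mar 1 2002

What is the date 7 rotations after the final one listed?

Oct 1 2002

The day-of-month is always 1 (30, 31, 31, 28 days between events).
So this recurs on the 1st of each month.
Next: April 2002 → Apr 1 2002.
Next: May 2002 → May 1 2002.
June 2002: Jun 1 2002.
Next: July 2002 → Jul 1 2002.
August 2002: Aug 1 2002.
September 2002: Sep 1 2002.
Next: October 2002 → Oct 1 2002.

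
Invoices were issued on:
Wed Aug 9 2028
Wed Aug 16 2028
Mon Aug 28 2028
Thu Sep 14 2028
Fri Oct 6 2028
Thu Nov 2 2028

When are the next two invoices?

Mon Dec 4 2028, Wed Jan 10 2029

The spacing grows by 5 each time: 7, 12, 17, 22, 27 days.
Next gap: 32 days. Thu Nov 2 2028 + 32 days = Mon Dec 4 2028.
Next gap: 37 days. Mon Dec 4 2028 + 37 days = Wed Jan 10 2029.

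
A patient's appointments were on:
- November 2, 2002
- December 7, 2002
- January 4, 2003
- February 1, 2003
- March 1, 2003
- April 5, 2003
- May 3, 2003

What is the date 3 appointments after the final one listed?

August 2, 2003

Gaps: 35, 28, 28, 28, 35, 28 days — a mix of 28 and 35. Every date is a Saturday.
Each is the 1st Saturday of its month.
June 2003 — 1st Saturday is June 7, 2003.
1st Saturday of July 2003: July 5, 2003.
1st Saturday of August 2003: August 2, 2003.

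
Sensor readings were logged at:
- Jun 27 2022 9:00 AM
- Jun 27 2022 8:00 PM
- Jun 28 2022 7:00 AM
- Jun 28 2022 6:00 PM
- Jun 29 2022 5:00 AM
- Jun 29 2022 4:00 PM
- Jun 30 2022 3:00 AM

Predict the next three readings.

Spacing: 11, 11, 11, 11, 11, 11 h — constant 11 h.
Jun 30 2022 3:00 AM + 11 h = Jun 30 2022 2:00 PM.
Jun 30 2022 2:00 PM + 11 h = Jul 1 2022 1:00 AM.
Jul 1 2022 1:00 AM + 11 h = Jul 1 2022 12:00 PM.

Jun 30 2022 2:00 PM, Jul 1 2022 1:00 AM, Jul 1 2022 12:00 PM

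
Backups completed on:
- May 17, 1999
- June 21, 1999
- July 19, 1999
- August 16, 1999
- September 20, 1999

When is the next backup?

All dates are Mondays, 35, 28, 28, 35 days apart.
Specifically, the 3rd Monday of each month.
October 1999 — 3rd Monday is October 18, 1999.

October 18, 1999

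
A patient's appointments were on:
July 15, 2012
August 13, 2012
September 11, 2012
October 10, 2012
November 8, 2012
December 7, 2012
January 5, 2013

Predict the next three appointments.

The spacing is 29, 29, 29, 29, 29, 29 days — always 29 days.
January 5, 2013 + 29 days = February 3, 2013.
February 3, 2013 + 29 days = March 4, 2013.
March 4, 2013 + 29 days = April 2, 2013.

February 3, 2013; March 4, 2013; April 2, 2013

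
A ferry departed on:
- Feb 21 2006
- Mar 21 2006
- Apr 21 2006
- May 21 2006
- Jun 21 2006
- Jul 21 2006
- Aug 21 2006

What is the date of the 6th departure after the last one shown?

Feb 21 2007

Each date is the 21st; the gaps (28, 31, 30, 31, 30, 31) track the month lengths.
The rule is the 21st of each month.
Next: September 2006 → Sep 21 2006.
October 2006: Oct 21 2006.
November 2006: Nov 21 2006.
Next: December 2006 → Dec 21 2006.
January 2007: Jan 21 2007.
February 2007: Feb 21 2007.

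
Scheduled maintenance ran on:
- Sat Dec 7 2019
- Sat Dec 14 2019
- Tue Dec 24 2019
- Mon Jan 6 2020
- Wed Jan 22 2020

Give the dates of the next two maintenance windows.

Gaps: 7, 10, 13, 16 days — each gap is 3 larger than the previous one.
Next gap: 19 days. Wed Jan 22 2020 + 19 days = Mon Feb 10 2020.
Next gap: 22 days. Mon Feb 10 2020 + 22 days = Tue Mar 3 2020.

Mon Feb 10 2020, Tue Mar 3 2020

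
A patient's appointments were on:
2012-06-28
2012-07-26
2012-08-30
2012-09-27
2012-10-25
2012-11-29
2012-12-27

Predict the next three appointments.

These are Thursdays with 28, 35, 28, 28, 35, 28-day gaps.
Each is the final Thursday of its month — 2012-08-30 is past the 28th, so '4th Thursday' doesn't fit.
January 2013 ends with Thursday 2013-01-31.
February 2013 ends with Thursday 2013-02-28.
Last Thursday of March 2013: 2013-03-28.

2013-01-31, 2013-02-28, 2013-03-28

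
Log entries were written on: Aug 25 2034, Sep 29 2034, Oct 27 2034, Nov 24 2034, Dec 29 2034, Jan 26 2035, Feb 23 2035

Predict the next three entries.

Mar 30 2035, Apr 27 2035, May 25 2035

Every date is a Friday; gaps 35, 28, 28, 35, 28, 28 days.
Each is the last Friday of its month (at least one falls on the 29th or later, ruling out '4th Friday').
March 2035 ends with Friday Mar 30 2035.
April 2035 ends with Friday Apr 27 2035.
May 2035 ends with Friday May 25 2035.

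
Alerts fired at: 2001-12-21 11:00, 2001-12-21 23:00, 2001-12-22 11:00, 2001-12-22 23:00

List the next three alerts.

The interval is a steady 12 hours (12, 12, 12).
2001-12-22 23:00 + 12 h = 2001-12-23 11:00.
2001-12-23 11:00 + 12 h = 2001-12-23 23:00.
2001-12-23 23:00 + 12 h = 2001-12-24 11:00.

2001-12-23 11:00, 2001-12-23 23:00, 2001-12-24 11:00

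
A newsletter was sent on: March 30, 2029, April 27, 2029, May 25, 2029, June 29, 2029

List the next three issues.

These are Fridays with 28, 28, 35-day gaps.
Each is the final Friday of its month — March 30, 2029 is past the 28th, so '4th Friday' doesn't fit.
July 2029 ends with Friday July 27, 2029.
August 2029 ends with Friday August 31, 2029.
Last Friday of September 2029: September 28, 2029.

July 27, 2029; August 31, 2029; September 28, 2029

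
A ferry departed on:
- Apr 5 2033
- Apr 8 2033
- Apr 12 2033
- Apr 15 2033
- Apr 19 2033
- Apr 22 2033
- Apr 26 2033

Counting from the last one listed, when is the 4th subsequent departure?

May 10 2033

Gaps: 3, 4, 3, 4, 3, 4 days — not constant, but cyclic with period 2.
The events fall on every Tuesday and Friday.
The following Friday is Apr 29 2033.
Next Tuesday: May 3 2033.
The following Friday is May 6 2033.
Next Tuesday: May 10 2033.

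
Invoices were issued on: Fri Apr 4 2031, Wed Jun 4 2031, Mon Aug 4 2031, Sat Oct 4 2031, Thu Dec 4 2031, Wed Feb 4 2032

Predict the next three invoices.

Gaps: 61, 61, 61, 61, 62 days — not constant. Every event is on the 4th of the month.
Pattern: the 4th of every 2 months.
April 2032: Sun Apr 4 2032.
June 2032: Fri Jun 4 2032.
Next: August 2032 → Wed Aug 4 2032.

Sun Apr 4 2032, Fri Jun 4 2032, Wed Aug 4 2032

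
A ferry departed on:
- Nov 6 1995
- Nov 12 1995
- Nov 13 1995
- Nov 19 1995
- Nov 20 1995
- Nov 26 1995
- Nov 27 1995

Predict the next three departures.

Dec 3 1995, Dec 4 1995, Dec 10 1995

Every event lands on a Monday or Sunday (gaps cycle 6, 1, 6, 1, 6, 1).
So the schedule is: every Monday and Sunday.
The following Sunday is Dec 3 1995.
Next Monday: Dec 4 1995.
Next Sunday: Dec 10 1995.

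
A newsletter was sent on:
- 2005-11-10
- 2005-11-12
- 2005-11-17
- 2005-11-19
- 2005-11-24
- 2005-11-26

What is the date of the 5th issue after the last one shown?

2005-12-15

Gaps: 2, 5, 2, 5, 2 days — not constant, but cyclic with period 2.
The events fall on every Thursday and Saturday.
Next Thursday: 2005-12-01.
Next Saturday: 2005-12-03.
Next Thursday: 2005-12-08.
Next Saturday: 2005-12-10.
Next Thursday: 2005-12-15.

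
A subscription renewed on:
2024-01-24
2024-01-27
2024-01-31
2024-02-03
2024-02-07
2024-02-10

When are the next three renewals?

2024-02-14, 2024-02-17, 2024-02-21

Every event lands on a Wednesday or Saturday (gaps cycle 3, 4, 3, 4, 3).
So the schedule is: every Wednesday and Saturday.
The following Wednesday is 2024-02-14.
Next Saturday: 2024-02-17.
Next Wednesday: 2024-02-21.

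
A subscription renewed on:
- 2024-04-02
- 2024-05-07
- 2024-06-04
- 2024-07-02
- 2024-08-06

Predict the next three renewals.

Gaps: 35, 28, 28, 35 days — a mix of 28 and 35. Every date is a Tuesday.
Each is the 1st Tuesday of its month.
1st Tuesday of September 2024: 2024-09-03.
October 2024 — 1st Tuesday is 2024-10-01.
1st Tuesday of November 2024: 2024-11-05.

2024-09-03, 2024-10-01, 2024-11-05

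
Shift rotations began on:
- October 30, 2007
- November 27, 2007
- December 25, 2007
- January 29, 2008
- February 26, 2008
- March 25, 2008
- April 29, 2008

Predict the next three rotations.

May 27, 2008; June 24, 2008; July 29, 2008

These are Tuesdays with 28, 28, 35, 28, 28, 35-day gaps.
Each is the final Tuesday of its month — October 30, 2007 is past the 28th, so '4th Tuesday' doesn't fit.
May 2008 ends with Tuesday May 27, 2008.
June 2008 ends with Tuesday June 24, 2008.
Last Tuesday of July 2008: July 29, 2008.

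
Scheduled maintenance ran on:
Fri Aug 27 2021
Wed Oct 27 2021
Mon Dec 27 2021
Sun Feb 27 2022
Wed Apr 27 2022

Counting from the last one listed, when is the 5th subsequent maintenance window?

The day-of-month is always 27 (61, 61, 62, 59 days between events).
So this recurs on the 27th of every 2 months.
June 2022: Mon Jun 27 2022.
August 2022: Sat Aug 27 2022.
October 2022: Thu Oct 27 2022.
Next: December 2022 → Tue Dec 27 2022.
February 2023: Mon Feb 27 2023.

Mon Feb 27 2023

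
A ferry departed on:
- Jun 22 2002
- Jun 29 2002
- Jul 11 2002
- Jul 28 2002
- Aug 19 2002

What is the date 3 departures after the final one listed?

The spacing grows by 5 each time: 7, 12, 17, 22 days.
Next gap: 27 days. Aug 19 2002 + 27 days = Sep 15 2002.
Next gap: 32 days. Sep 15 2002 + 32 days = Oct 17 2002.
Next gap: 37 days. Oct 17 2002 + 37 days = Nov 23 2002.

Nov 23 2002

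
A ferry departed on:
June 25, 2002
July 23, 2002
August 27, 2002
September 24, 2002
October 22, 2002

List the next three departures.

Gaps: 28, 35, 28, 28 days — a mix of 28 and 35. Every date is a Tuesday.
Each is the 4th Tuesday of its month.
4th Tuesday of November 2002: November 26, 2002.
December 2002 — 4th Tuesday is December 24, 2002.
January 2003 — 4th Tuesday is January 28, 2003.

November 26, 2002; December 24, 2002; January 28, 2003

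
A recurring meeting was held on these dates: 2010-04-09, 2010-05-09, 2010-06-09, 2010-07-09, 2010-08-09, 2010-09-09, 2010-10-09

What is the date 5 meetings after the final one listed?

The day-of-month is always 9 (30, 31, 30, 31, 31, 30 days between events).
So this recurs on the 9th of each month.
November 2010: 2010-11-09.
Next: December 2010 → 2010-12-09.
Next: January 2011 → 2011-01-09.
Next: February 2011 → 2011-02-09.
Next: March 2011 → 2011-03-09.

2011-03-09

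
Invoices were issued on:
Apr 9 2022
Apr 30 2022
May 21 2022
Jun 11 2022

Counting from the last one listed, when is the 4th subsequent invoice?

Sep 3 2022

Gaps between consecutive events: 21, 21, 21 days — a constant 21-day interval.
Jun 11 2022 + 21 days = Jul 2 2022.
Jul 2 2022 + 21 days = Jul 23 2022.
Jul 23 2022 + 21 days = Aug 13 2022.
Aug 13 2022 + 21 days = Sep 3 2022.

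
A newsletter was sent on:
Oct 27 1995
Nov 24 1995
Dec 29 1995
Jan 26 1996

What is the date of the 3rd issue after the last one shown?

These are Fridays with 28, 35, 28-day gaps.
Each is the final Friday of its month — Dec 29 1995 is past the 28th, so '4th Friday' doesn't fit.
Last Friday of February 1996: Feb 23 1996.
Last Friday of March 1996: Mar 29 1996.
Last Friday of April 1996: Apr 26 1996.

Apr 26 1996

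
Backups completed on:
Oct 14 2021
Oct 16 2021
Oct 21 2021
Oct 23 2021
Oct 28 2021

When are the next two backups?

The gap pattern 2, 5, 2, 5 repeats every 2 events.
These are the Thursdays and Saturdays of each week.
Next Saturday: Oct 30 2021.
Next Thursday: Nov 4 2021.

Oct 30 2021, Nov 4 2021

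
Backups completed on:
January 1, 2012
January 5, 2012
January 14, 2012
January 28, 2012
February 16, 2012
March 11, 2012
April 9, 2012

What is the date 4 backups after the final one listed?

September 22, 2012

The spacing grows by 5 each time: 4, 9, 14, 19, 24, 29 days.
Next gap: 34 days. April 9, 2012 + 34 days = May 13, 2012.
Next gap: 39 days. May 13, 2012 + 39 days = June 21, 2012.
Next gap: 44 days. June 21, 2012 + 44 days = August 4, 2012.
Next gap: 49 days. August 4, 2012 + 49 days = September 22, 2012.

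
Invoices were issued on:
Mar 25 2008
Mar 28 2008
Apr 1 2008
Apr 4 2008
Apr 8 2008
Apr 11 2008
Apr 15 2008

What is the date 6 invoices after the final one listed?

The gap pattern 3, 4, 3, 4, 3, 4 repeats every 2 events.
These are the Tuesdays and Fridays of each week.
Next Friday: Apr 18 2008.
Next Tuesday: Apr 22 2008.
The following Friday is Apr 25 2008.
Next Tuesday: Apr 29 2008.
The following Friday is May 2 2008.
The following Tuesday is May 6 2008.

May 6 2008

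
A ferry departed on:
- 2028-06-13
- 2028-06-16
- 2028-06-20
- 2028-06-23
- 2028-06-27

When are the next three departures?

The gap pattern 3, 4, 3, 4 repeats every 2 events.
These are the Tuesdays and Fridays of each week.
Next Friday: 2028-06-30.
Next Tuesday: 2028-07-04.
The following Friday is 2028-07-07.

2028-06-30, 2028-07-04, 2028-07-07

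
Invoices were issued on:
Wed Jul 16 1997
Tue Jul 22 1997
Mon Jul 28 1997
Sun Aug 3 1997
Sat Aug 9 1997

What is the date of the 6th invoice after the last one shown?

Every event comes 6 days after the last (6, 6, 6, 6).
Sat Aug 9 1997 + 6 days = Fri Aug 15 1997.
Fri Aug 15 1997 + 6 days = Thu Aug 21 1997.
Thu Aug 21 1997 + 6 days = Wed Aug 27 1997.
Wed Aug 27 1997 + 6 days = Tue Sep 2 1997.
Tue Sep 2 1997 + 6 days = Mon Sep 8 1997.
Mon Sep 8 1997 + 6 days = Sun Sep 14 1997.

Sun Sep 14 1997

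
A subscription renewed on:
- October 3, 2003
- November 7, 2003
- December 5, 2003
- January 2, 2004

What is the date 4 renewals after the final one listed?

May 7, 2004

All dates are Fridays, 35, 28, 28 days apart.
Specifically, the 1st Friday of each month.
February 2004 — 1st Friday is February 6, 2004.
1st Friday of March 2004: March 5, 2004.
April 2004 — 1st Friday is April 2, 2004.
1st Friday of May 2004: May 7, 2004.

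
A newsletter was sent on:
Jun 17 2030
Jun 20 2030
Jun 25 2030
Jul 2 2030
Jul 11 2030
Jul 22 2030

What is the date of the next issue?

Aug 4 2030

Intervals are 3, 5, 7, 9, 11 days — an arithmetic progression with common difference 2.
Next gap: 13 days. Jul 22 2030 + 13 days = Aug 4 2030.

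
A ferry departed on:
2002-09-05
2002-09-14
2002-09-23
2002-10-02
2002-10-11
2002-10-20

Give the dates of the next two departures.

Gaps between consecutive events: 9, 9, 9, 9, 9 days — a constant 9-day interval.
2002-10-20 + 9 days = 2002-10-29.
2002-10-29 + 9 days = 2002-11-07.

2002-10-29, 2002-11-07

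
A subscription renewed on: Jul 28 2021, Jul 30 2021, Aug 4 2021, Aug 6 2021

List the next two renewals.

The gap pattern 2, 5, 2 repeats every 2 events.
These are the Wednesdays and Fridays of each week.
Next Wednesday: Aug 11 2021.
The following Friday is Aug 13 2021.

Aug 11 2021, Aug 13 2021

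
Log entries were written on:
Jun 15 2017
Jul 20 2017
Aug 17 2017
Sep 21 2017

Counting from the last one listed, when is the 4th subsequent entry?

Jan 18 2018

Gaps: 35, 28, 35 days — a mix of 28 and 35. Every date is a Thursday.
Each is the 3rd Thursday of its month.
October 2017 — 3rd Thursday is Oct 19 2017.
3rd Thursday of November 2017: Nov 16 2017.
3rd Thursday of December 2017: Dec 21 2017.
3rd Thursday of January 2018: Jan 18 2018.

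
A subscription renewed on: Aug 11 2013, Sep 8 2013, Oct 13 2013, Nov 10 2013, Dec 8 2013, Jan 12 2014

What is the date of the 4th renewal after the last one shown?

Gaps: 28, 35, 28, 28, 35 days — a mix of 28 and 35. Every date is a Sunday.
Each is the 2nd Sunday of its month.
2nd Sunday of February 2014: Feb 9 2014.
2nd Sunday of March 2014: Mar 9 2014.
April 2014 — 2nd Sunday is Apr 13 2014.
May 2014 — 2nd Sunday is May 11 2014.

May 11 2014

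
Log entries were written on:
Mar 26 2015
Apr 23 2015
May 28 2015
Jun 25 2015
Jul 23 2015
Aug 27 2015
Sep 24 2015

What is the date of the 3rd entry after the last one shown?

All dates are Thursdays, 28, 35, 28, 28, 35, 28 days apart.
Specifically, the 4th Thursday of each month.
4th Thursday of October 2015: Oct 22 2015.
November 2015 — 4th Thursday is Nov 26 2015.
4th Thursday of December 2015: Dec 24 2015.

Dec 24 2015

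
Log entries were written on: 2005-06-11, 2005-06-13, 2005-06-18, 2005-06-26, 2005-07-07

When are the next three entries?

Intervals are 2, 5, 8, 11 days — an arithmetic progression with common difference 3.
Next gap: 14 days. 2005-07-07 + 14 days = 2005-07-21.
Next gap: 17 days. 2005-07-21 + 17 days = 2005-08-07.
Next gap: 20 days. 2005-08-07 + 20 days = 2005-08-27.

2005-07-21, 2005-08-07, 2005-08-27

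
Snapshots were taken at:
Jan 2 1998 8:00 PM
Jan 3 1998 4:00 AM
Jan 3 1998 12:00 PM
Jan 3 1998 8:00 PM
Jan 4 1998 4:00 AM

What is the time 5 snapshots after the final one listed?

The interval is a steady 8 hours (8, 8, 8, 8).
Jan 4 1998 4:00 AM + 8 h = Jan 4 1998 12:00 PM.
Jan 4 1998 12:00 PM + 8 h = Jan 4 1998 8:00 PM.
Jan 4 1998 8:00 PM + 8 h = Jan 5 1998 4:00 AM.
Jan 5 1998 4:00 AM + 8 h = Jan 5 1998 12:00 PM.
Jan 5 1998 12:00 PM + 8 h = Jan 5 1998 8:00 PM.

Jan 5 1998 8:00 PM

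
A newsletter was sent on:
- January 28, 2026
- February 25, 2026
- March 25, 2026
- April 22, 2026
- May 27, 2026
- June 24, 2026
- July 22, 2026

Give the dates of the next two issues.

All dates are Wednesdays, 28, 28, 28, 35, 28, 28 days apart.
Specifically, the 4th Wednesday of each month.
August 2026 — 4th Wednesday is August 26, 2026.
4th Wednesday of September 2026: September 23, 2026.

August 26, 2026; September 23, 2026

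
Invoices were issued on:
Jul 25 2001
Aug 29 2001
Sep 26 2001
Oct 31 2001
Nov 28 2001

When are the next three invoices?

Dec 26 2001, Jan 30 2002, Feb 27 2002

These are Wednesdays with 35, 28, 35, 28-day gaps.
Each is the final Wednesday of its month — Aug 29 2001 is past the 28th, so '4th Wednesday' doesn't fit.
December 2001 ends with Wednesday Dec 26 2001.
January 2002 ends with Wednesday Jan 30 2002.
Last Wednesday of February 2002: Feb 27 2002.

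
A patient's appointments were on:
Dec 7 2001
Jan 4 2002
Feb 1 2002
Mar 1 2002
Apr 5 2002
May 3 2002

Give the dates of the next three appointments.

Jun 7 2002, Jul 5 2002, Aug 2 2002

All dates are Fridays, 28, 28, 28, 35, 28 days apart.
Specifically, the 1st Friday of each month.
June 2002 — 1st Friday is Jun 7 2002.
1st Friday of July 2002: Jul 5 2002.
1st Friday of August 2002: Aug 2 2002.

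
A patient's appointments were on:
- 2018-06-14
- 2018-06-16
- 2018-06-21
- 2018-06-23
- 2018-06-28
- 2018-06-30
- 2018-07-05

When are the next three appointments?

2018-07-07, 2018-07-12, 2018-07-14

Gaps: 2, 5, 2, 5, 2, 5 days — not constant, but cyclic with period 2.
The events fall on every Thursday and Saturday.
Next Saturday: 2018-07-07.
Next Thursday: 2018-07-12.
The following Saturday is 2018-07-14.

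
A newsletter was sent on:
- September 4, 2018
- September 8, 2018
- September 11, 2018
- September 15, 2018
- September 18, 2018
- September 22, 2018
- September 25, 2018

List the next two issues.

Gaps: 4, 3, 4, 3, 4, 3 days — not constant, but cyclic with period 2.
The events fall on every Tuesday and Saturday.
The following Saturday is September 29, 2018.
Next Tuesday: October 2, 2018.

September 29, 2018; October 2, 2018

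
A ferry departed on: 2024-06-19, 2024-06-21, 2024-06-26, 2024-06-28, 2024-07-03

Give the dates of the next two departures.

Every event lands on a Wednesday or Friday (gaps cycle 2, 5, 2, 5).
So the schedule is: every Wednesday and Friday.
The following Friday is 2024-07-05.
The following Wednesday is 2024-07-10.

2024-07-05, 2024-07-10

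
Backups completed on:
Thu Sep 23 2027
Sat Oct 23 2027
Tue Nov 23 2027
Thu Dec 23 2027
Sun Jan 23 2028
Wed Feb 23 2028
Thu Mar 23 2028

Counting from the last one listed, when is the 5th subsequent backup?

Gaps: 30, 31, 30, 31, 31, 29 days — not constant. Every event is on the 23rd of the month.
Pattern: the 23rd of each month.
April 2028: Sun Apr 23 2028.
Next: May 2028 → Tue May 23 2028.
June 2028: Fri Jun 23 2028.
July 2028: Sun Jul 23 2028.
August 2028: Wed Aug 23 2028.

Wed Aug 23 2028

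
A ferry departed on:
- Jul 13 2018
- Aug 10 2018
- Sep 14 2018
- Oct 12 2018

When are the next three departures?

These are Fridays at 28- or 35-day spacing (28, 35, 28).
The pattern: 2nd Friday of the month.
November 2018 — 2nd Friday is Nov 9 2018.
2nd Friday of December 2018: Dec 14 2018.
2nd Friday of January 2019: Jan 11 2019.

Nov 9 2018, Dec 14 2018, Jan 11 2019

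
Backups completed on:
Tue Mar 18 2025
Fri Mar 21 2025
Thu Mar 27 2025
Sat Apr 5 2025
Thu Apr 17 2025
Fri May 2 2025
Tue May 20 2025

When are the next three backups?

Gaps: 3, 6, 9, 12, 15, 18 days — each gap is 3 larger than the previous one.
Next gap: 21 days. Tue May 20 2025 + 21 days = Tue Jun 10 2025.
Next gap: 24 days. Tue Jun 10 2025 + 24 days = Fri Jul 4 2025.
Next gap: 27 days. Fri Jul 4 2025 + 27 days = Thu Jul 31 2025.

Tue Jun 10 2025, Fri Jul 4 2025, Thu Jul 31 2025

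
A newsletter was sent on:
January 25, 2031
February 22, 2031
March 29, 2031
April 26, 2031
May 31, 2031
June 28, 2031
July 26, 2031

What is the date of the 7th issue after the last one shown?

February 28, 2032

These are Saturdays with 28, 35, 28, 35, 28, 28-day gaps.
Each is the final Saturday of its month — March 29, 2031 is past the 28th, so '4th Saturday' doesn't fit.
August 2031 ends with Saturday August 30, 2031.
September 2031 ends with Saturday September 27, 2031.
October 2031 ends with Saturday October 25, 2031.
Last Saturday of November 2031: November 29, 2031.
Last Saturday of December 2031: December 27, 2031.
January 2032 ends with Saturday January 31, 2032.
February 2032 ends with Saturday February 28, 2032.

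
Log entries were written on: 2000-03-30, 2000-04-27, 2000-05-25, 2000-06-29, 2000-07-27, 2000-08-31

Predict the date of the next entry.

2000-09-28

Every date is a Thursday; gaps 28, 28, 35, 28, 35 days.
Each is the last Thursday of its month (at least one falls on the 29th or later, ruling out '4th Thursday').
Last Thursday of September 2000: 2000-09-28.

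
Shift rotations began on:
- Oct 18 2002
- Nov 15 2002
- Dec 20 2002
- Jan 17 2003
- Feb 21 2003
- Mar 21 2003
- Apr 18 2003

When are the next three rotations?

All dates are Fridays, 28, 35, 28, 35, 28, 28 days apart.
Specifically, the 3rd Friday of each month.
3rd Friday of May 2003: May 16 2003.
3rd Friday of June 2003: Jun 20 2003.
3rd Friday of July 2003: Jul 18 2003.

May 16 2003, Jun 20 2003, Jul 18 2003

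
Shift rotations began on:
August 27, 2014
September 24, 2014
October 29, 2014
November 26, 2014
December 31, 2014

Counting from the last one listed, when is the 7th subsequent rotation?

July 29, 2015

All Wednesdays; the gaps (28, 35, 28, 35) vary with month length.
This is the last Wednesday of each month.
Last Wednesday of January 2015: January 28, 2015.
Last Wednesday of February 2015: February 25, 2015.
March 2015 ends with Wednesday March 25, 2015.
April 2015 ends with Wednesday April 29, 2015.
Last Wednesday of May 2015: May 27, 2015.
Last Wednesday of June 2015: June 24, 2015.
July 2015 ends with Wednesday July 29, 2015.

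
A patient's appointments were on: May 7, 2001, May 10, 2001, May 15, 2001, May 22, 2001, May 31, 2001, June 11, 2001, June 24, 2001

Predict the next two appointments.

July 9, 2001; July 26, 2001

Intervals are 3, 5, 7, 9, 11, 13 days — an arithmetic progression with common difference 2.
Next gap: 15 days. June 24, 2001 + 15 days = July 9, 2001.
Next gap: 17 days. July 9, 2001 + 17 days = July 26, 2001.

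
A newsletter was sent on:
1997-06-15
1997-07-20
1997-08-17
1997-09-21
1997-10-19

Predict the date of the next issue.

These are Sundays at 28- or 35-day spacing (35, 28, 35, 28).
The pattern: 3rd Sunday of the month.
November 1997 — 3rd Sunday is 1997-11-16.

1997-11-16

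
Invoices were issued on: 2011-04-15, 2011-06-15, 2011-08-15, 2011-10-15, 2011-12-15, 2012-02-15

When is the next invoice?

Each date is the 15th; the gaps (61, 61, 61, 61, 62) track the month lengths.
The rule is the 15th of every 2 months.
April 2012: 2012-04-15.

2012-04-15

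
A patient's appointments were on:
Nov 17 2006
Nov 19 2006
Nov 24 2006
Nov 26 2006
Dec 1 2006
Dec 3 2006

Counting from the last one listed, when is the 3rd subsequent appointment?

Dec 15 2006

The gap pattern 2, 5, 2, 5, 2 repeats every 2 events.
These are the Fridays and Sundays of each week.
Next Friday: Dec 8 2006.
The following Sunday is Dec 10 2006.
Next Friday: Dec 15 2006.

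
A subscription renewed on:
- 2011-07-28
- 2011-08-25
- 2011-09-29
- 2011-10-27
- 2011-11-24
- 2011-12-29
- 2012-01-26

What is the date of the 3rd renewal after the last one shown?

All Thursdays; the gaps (28, 35, 28, 28, 35, 28) vary with month length.
This is the last Thursday of each month.
Last Thursday of February 2012: 2012-02-23.
Last Thursday of March 2012: 2012-03-29.
Last Thursday of April 2012: 2012-04-26.

2012-04-26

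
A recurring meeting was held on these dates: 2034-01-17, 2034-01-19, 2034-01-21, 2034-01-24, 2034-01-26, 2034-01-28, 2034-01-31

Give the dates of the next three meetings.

The gap pattern 2, 2, 3, 2, 2, 3 repeats every 3 events.
These are the Tuesdays, Thursdays and Saturdays of each week.
Next Thursday: 2034-02-02.
Next Saturday: 2034-02-04.
The following Tuesday is 2034-02-07.

2034-02-02, 2034-02-04, 2034-02-07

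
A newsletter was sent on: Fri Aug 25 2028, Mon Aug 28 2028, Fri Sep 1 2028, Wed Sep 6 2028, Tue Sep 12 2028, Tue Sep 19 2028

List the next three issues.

Wed Sep 27 2028, Fri Oct 6 2028, Mon Oct 16 2028

The spacing grows by 1 each time: 3, 4, 5, 6, 7 days.
Next gap: 8 days. Tue Sep 19 2028 + 8 days = Wed Sep 27 2028.
Next gap: 9 days. Wed Sep 27 2028 + 9 days = Fri Oct 6 2028.
Next gap: 10 days. Fri Oct 6 2028 + 10 days = Mon Oct 16 2028.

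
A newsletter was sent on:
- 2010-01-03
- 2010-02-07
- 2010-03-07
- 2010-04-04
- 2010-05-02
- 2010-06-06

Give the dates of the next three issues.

2010-07-04, 2010-08-01, 2010-09-05

All dates are Sundays, 35, 28, 28, 28, 35 days apart.
Specifically, the 1st Sunday of each month.
July 2010 — 1st Sunday is 2010-07-04.
1st Sunday of August 2010: 2010-08-01.
1st Sunday of September 2010: 2010-09-05.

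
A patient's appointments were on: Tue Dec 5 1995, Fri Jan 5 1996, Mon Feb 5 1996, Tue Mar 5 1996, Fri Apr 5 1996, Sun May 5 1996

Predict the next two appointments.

Wed Jun 5 1996, Fri Jul 5 1996

The day-of-month is always 5 (31, 31, 29, 31, 30 days between events).
So this recurs on the 5th of each month.
June 1996: Wed Jun 5 1996.
July 1996: Fri Jul 5 1996.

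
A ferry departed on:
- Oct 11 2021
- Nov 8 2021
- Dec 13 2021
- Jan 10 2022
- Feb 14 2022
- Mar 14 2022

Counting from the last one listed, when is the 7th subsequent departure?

Oct 10 2022

Gaps: 28, 35, 28, 35, 28 days — a mix of 28 and 35. Every date is a Monday.
Each is the 2nd Monday of its month.
April 2022 — 2nd Monday is Apr 11 2022.
May 2022 — 2nd Monday is May 9 2022.
2nd Monday of June 2022: Jun 13 2022.
2nd Monday of July 2022: Jul 11 2022.
August 2022 — 2nd Monday is Aug 8 2022.
2nd Monday of September 2022: Sep 12 2022.
October 2022 — 2nd Monday is Oct 10 2022.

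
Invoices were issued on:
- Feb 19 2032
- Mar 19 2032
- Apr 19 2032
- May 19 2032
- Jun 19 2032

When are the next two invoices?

Gaps: 29, 31, 30, 31 days — not constant. Every event is on the 19th of the month.
Pattern: the 19th of each month.
Next: July 2032 → Jul 19 2032.
August 2032: Aug 19 2032.

Jul 19 2032, Aug 19 2032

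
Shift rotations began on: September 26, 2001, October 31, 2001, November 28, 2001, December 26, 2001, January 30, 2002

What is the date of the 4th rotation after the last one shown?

May 29, 2002

These are Wednesdays with 35, 28, 28, 35-day gaps.
Each is the final Wednesday of its month — October 31, 2001 is past the 28th, so '4th Wednesday' doesn't fit.
Last Wednesday of February 2002: February 27, 2002.
March 2002 ends with Wednesday March 27, 2002.
Last Wednesday of April 2002: April 24, 2002.
May 2002 ends with Wednesday May 29, 2002.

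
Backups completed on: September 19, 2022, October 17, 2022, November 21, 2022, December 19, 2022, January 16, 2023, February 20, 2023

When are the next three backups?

March 20, 2023; April 17, 2023; May 15, 2023

All dates are Mondays, 28, 35, 28, 28, 35 days apart.
Specifically, the 3rd Monday of each month.
March 2023 — 3rd Monday is March 20, 2023.
3rd Monday of April 2023: April 17, 2023.
3rd Monday of May 2023: May 15, 2023.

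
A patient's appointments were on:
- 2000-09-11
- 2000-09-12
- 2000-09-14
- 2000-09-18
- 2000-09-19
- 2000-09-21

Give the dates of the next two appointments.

2000-09-25, 2000-09-26

Gaps: 1, 2, 4, 1, 2 days — not constant, but cyclic with period 3.
The events fall on every Monday, Tuesday and Thursday.
The following Monday is 2000-09-25.
Next Tuesday: 2000-09-26.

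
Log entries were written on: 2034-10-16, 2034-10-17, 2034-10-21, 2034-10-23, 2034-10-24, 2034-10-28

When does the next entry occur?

Gaps: 1, 4, 2, 1, 4 days — not constant, but cyclic with period 3.
The events fall on every Monday, Tuesday and Saturday.
Next Monday: 2034-10-30.

2034-10-30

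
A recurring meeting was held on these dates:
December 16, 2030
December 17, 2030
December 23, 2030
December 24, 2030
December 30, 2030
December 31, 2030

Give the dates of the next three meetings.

The gap pattern 1, 6, 1, 6, 1 repeats every 2 events.
These are the Mondays and Tuesdays of each week.
The following Monday is January 6, 2031.
Next Tuesday: January 7, 2031.
The following Monday is January 13, 2031.

January 6, 2031; January 7, 2031; January 13, 2031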